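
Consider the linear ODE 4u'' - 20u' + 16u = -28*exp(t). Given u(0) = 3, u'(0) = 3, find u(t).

u = -7*exp(4*t)/9 + 34*exp(t)/9 + 7*t*exp(t)/3

Divide through by 4: u'' - 5u' + 4u = -7*exp(t).
Characteristic equation r² - 5r + 4 = 0 factors as (r - 1)(r - 4) = 0, so r = 1, 4.
Hence u_h = C1*exp(t) + C2*exp(4*t).
Since exp(t) solves the homogeneous equation (r = 1 is a root of multiplicity 1), multiply the trial by t. Try u_p = A*t*exp(t). Substituting into the equation and dividing by exp(t) gives A = 7/3, so u_p = 7*t*exp(t)/3.
General solution: u = C1*exp(t) + C2*exp(4*t) + 7*t*exp(t)/3.
Apply the initial conditions: u(0) = C1 + C2 = 3 and u'(0) = 7/3 + C1 + 4*C2 = 3. Solving gives C1 = 34/9, C2 = -7/9.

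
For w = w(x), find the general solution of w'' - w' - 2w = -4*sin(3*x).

Characteristic equation r² - r - 2 = 0 factors as (r - 2)(r + 1) = 0, so r = 2, -1.
Hence w_h = C1*exp(2*x) + C2*exp(-x).
Try w_p = A*cos(3*x) + B*sin(3*x). Substituting and equating the coefficients of cos(3x) and sin(3x) gives A = -6/65, B = 22/65, so w_p = -6*cos(3*x)/65 + 22*sin(3*x)/65.

w = -6*cos(3*x)/65 + 22*sin(3*x)/65 + C1*exp(2*x) + C2*exp(-x)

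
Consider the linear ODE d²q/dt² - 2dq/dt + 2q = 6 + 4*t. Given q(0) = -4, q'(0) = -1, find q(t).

q = 5 + 2*t - 9*cos(t)*exp(t) + 6*exp(t)*sin(t)

Characteristic equation r² - 2r + 2 = 0 has discriminant (-2)² - 4·(2) = -4 < 0, so r = 1 ± i.
Hence q_h = C1*cos(t)*exp(t) + C2*exp(t)*sin(t).
For the particular solution try q_p = A0 + A1*t. Substituting and matching coefficients of each power of t gives A0 = 5, A1 = 2, so q_p = 5 + 2*t.
General solution: q = 5 + 2*t + C1*cos(t)*exp(t) + C2*exp(t)*sin(t).
Apply the initial conditions: q(0) = 5 + C1 = -4 and q'(0) = 2 + C1 + C2 = -1. Solving gives C1 = -9, C2 = 6.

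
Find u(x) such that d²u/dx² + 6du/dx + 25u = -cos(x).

Characteristic equation r² + 6r + 25 = 0 has discriminant (6)² - 4·(25) = -64 < 0, so r = -3 ± 4i.
Hence u_h = C1*cos(4*x)*exp(-3*x) + C2*exp(-3*x)*sin(4*x).
Try u_p = A*cos(x) + B*sin(x). Substituting and equating the coefficients of cos(x) and sin(x) gives A = -2/51, B = -1/102, so u_p = -2*cos(x)/51 - sin(x)/102.

u = -2*cos(x)/51 - sin(x)/102 + C1*cos(4*x)*exp(-3*x) + C2*exp(-3*x)*sin(4*x)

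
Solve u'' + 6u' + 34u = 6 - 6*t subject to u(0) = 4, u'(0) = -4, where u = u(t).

u = 60/289 - 3*t/17 + 1096*cos(5*t)*exp(-3*t)/289 + 2183*exp(-3*t)*sin(5*t)/1445

Characteristic equation r² + 6r + 34 = 0 has discriminant (6)² - 4·(34) = -100 < 0, so r = -3 ± 5i.
Hence u_h = C1*cos(5*t)*exp(-3*t) + C2*exp(-3*t)*sin(5*t).
For the particular solution try u_p = A0 + A1*t. Substituting and matching coefficients of each power of t gives A0 = 60/289, A1 = -3/17, so u_p = 60/289 - 3*t/17.
General solution: u = 60/289 - 3*t/17 + C1*cos(5*t)*exp(-3*t) + C2*exp(-3*t)*sin(5*t).
Apply the initial conditions: u(0) = 60/289 + C1 = 4 and u'(0) = -3/17 - 3*C1 + 5*C2 = -4. Solving gives C1 = 1096/289, C2 = 2183/1445.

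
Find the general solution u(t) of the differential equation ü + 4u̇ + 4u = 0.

u = C1*exp(-2*t) + C2*t*exp(-2*t)

Characteristic equation r² + 4r + 4 = 0 has discriminant (4)² - 4·(4) = 0, so r = -2 is a repeated root.
Hence u_h = (C1 + C2*t)*exp(-2*t).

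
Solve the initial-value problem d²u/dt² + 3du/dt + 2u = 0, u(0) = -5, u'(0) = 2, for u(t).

u = -8*exp(-t) + 3*exp(-2*t)

Characteristic equation r² + 3r + 2 = 0 factors as (r + 2)(r + 1) = 0, so r = -2, -1.
Hence u_h = C1*exp(-2*t) + C2*exp(-t).
Apply the initial conditions: u(0) = C1 + C2 = -5 and u'(0) = -C2 - 2*C1 = 2. Solving gives C1 = 3, C2 = -8.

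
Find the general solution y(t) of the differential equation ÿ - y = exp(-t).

Characteristic equation r² - 1 = 0 factors as (r + 1)(r - 1) = 0, so r = -1, 1.
Hence y_h = C1*exp(-t) + C2*exp(t).
Since exp(-t) solves the homogeneous equation (r = -1 is a root of multiplicity 1), multiply the trial by t. Try y_p = A*t*exp(-t). Substituting into the equation and dividing by exp(-t) gives A = -1/2, so y_p = -t*exp(-t)/2.

y = C1*exp(-t) + C2*exp(t) - t*exp(-t)/2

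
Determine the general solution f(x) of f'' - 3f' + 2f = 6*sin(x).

Characteristic equation r² - 3r + 2 = 0 factors as (r - 1)(r - 2) = 0, so r = 1, 2.
Hence f_h = C1*exp(x) + C2*exp(2*x).
Try f_p = A*cos(x) + B*sin(x). Substituting and equating the coefficients of cos(x) and sin(x) gives A = 9/5, B = 3/5, so f_p = 3*sin(x)/5 + 9*cos(x)/5.

f = 3*sin(x)/5 + 9*cos(x)/5 + C1*exp(x) + C2*exp(2*x)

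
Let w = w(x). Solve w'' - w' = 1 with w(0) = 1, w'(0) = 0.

Characteristic equation r² - r = 0 factors as (r - 1)r = 0, so r = 1, 0.
Hence w_h = C1*exp(x) + C2.
Since 1 solves the homogeneous equation (r = 0 is a root of multiplicity 1), multiply the trial by x. Try w_p = A*x. Substituting into the equation and dividing by 1 gives A = -1, so w_p = -x.
General solution: w = C2 - x + C1*exp(x).
Apply the initial conditions: w(0) = C1 + C2 = 1 and w'(0) = -1 + C1 = 0. Solving gives C1 = 1, C2 = 0.

w = -x + exp(x)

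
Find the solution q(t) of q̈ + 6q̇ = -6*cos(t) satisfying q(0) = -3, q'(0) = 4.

q = -7/3 - 92*exp(-6*t)/111 - 36*sin(t)/37 + 6*cos(t)/37

Characteristic equation r² + 6r = 0 factors as (r + 6)r = 0, so r = -6, 0.
Hence q_h = C1*exp(-6*t) + C2.
Try q_p = A*cos(t) + B*sin(t). Substituting and equating the coefficients of cos(t) and sin(t) gives A = 6/37, B = -36/37, so q_p = -36*sin(t)/37 + 6*cos(t)/37.
General solution: q = C2 - 36*sin(t)/37 + 6*cos(t)/37 + C1*exp(-6*t).
Apply the initial conditions: q(0) = 6/37 + C1 + C2 = -3 and q'(0) = -36/37 - 6*C1 = 4. Solving gives C1 = -92/111, C2 = -7/3.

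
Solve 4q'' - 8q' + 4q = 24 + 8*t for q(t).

Divide through by 4: q'' - 2q' + q = 6 + 2*t.
Characteristic equation r² - 2r + 1 = 0 has discriminant (-2)² - 4·(1) = 0, so r = 1 is a repeated root.
Hence q_h = (C1 + C2*t)*exp(t).
For the particular solution try q_p = A0 + A1*t. Substituting and matching coefficients of each power of t gives A0 = 10, A1 = 2, so q_p = 10 + 2*t.

q = 10 + 2*t + C1*exp(t) + C2*t*exp(t)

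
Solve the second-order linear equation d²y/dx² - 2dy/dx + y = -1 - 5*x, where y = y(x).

Characteristic equation r² - 2r + 1 = 0 has discriminant (-2)² - 4·(1) = 0, so r = 1 is a repeated root.
Hence y_h = (C1 + C2*x)*exp(x).
For the particular solution try y_p = A0 + A1*x. Substituting and matching coefficients of each power of x gives A0 = -11, A1 = -5, so y_p = -11 - 5*x.

y = -11 - 5*x + C1*exp(x) + C2*x*exp(x)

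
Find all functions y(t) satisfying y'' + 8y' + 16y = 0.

Characteristic equation r² + 8r + 16 = 0 has discriminant (8)² - 4·(16) = 0, so r = -4 is a repeated root.
Hence y_h = (C1 + C2*t)*exp(-4*t).

y = C1*exp(-4*t) + C2*t*exp(-4*t)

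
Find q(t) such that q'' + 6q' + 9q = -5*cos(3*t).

q = -5*sin(3*t)/18 + C1*exp(-3*t) + C2*t*exp(-3*t)

Characteristic equation r² + 6r + 9 = 0 has discriminant (6)² - 4·(9) = 0, so r = -3 is a repeated root.
Hence q_h = (C1 + C2*t)*exp(-3*t).
Try q_p = A*cos(3*t) + B*sin(3*t). Substituting and equating the coefficients of cos(3t) and sin(3t) gives A = 0, B = -5/18, so q_p = -5*sin(3*t)/18.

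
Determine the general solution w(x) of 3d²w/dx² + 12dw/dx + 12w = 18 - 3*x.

w = 7/4 - x/4 + C1*exp(-2*x) + C2*x*exp(-2*x)

Divide through by 3: w'' + 4w' + 4w = 6 - x.
Characteristic equation r² + 4r + 4 = 0 has discriminant (4)² - 4·(4) = 0, so r = -2 is a repeated root.
Hence w_h = (C1 + C2*x)*exp(-2*x).
For the particular solution try w_p = A0 + A1*x. Substituting and matching coefficients of each power of x gives A0 = 7/4, A1 = -1/4, so w_p = 7/4 - x/4.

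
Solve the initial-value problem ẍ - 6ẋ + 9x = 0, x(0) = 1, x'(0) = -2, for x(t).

Characteristic equation r² - 6r + 9 = 0 has discriminant (-6)² - 4·(9) = 0, so r = 3 is a repeated root.
Hence x_h = (C1 + C2*t)*exp(3*t).
Apply the initial conditions: x(0) = C1 = 1 and x'(0) = C2 + 3*C1 = -2. Solving gives C1 = 1, C2 = -5.

x = -5*t*exp(3*t) + exp(3*t)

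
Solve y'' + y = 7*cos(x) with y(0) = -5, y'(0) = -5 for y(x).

y = -5*cos(x) - 5*sin(x) + 7*x*sin(x)/2

Characteristic equation r² + 1 = 0 has discriminant (0)² - 4·(1) = -4 < 0, so r = ± i.
Hence y_h = C1*cos(x) + C2*sin(x).
Since ±1i are characteristic roots, multiply the trial by x. Try y_p = x*(A*cos(x) + B*sin(x)). Substituting and equating the coefficients of cos(x) and sin(x) gives A = 0, B = 7/2, so y_p = 7*x*sin(x)/2.
General solution: y = C1*cos(x) + C2*sin(x) + 7*x*sin(x)/2.
Apply the initial conditions: y(0) = C1 = -5 and y'(0) = C2 = -5. Solving gives C1 = -5, C2 = -5.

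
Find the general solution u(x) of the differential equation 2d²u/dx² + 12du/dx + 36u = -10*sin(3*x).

Divide through by 2: u'' + 6u' + 18u = -5*sin(3*x).
Characteristic equation r² + 6r + 18 = 0 has discriminant (6)² - 4·(18) = -36 < 0, so r = -3 ± 3i.
Hence u_h = C1*cos(3*x)*exp(-3*x) + C2*exp(-3*x)*sin(3*x).
Try u_p = A*cos(3*x) + B*sin(3*x). Substituting and equating the coefficients of cos(3x) and sin(3x) gives A = 2/9, B = -1/9, so u_p = -sin(3*x)/9 + 2*cos(3*x)/9.

u = -sin(3*x)/9 + 2*cos(3*x)/9 + C1*cos(3*x)*exp(-3*x) + C2*exp(-3*x)*sin(3*x)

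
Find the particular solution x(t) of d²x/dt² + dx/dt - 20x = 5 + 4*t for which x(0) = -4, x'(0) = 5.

x = -13/50 - 56*exp(-5*t)/25 - 3*exp(4*t)/2 - t/5

Characteristic equation r² + r - 20 = 0 factors as (r - 4)(r + 5) = 0, so r = 4, -5.
Hence x_h = C1*exp(4*t) + C2*exp(-5*t).
For the particular solution try x_p = A0 + A1*t. Substituting and matching coefficients of each power of t gives A0 = -13/50, A1 = -1/5, so x_p = -13/50 - t/5.
General solution: x = -13/50 - t/5 + C1*exp(4*t) + C2*exp(-5*t).
Apply the initial conditions: x(0) = -13/50 + C1 + C2 = -4 and x'(0) = -1/5 - 5*C2 + 4*C1 = 5. Solving gives C1 = -3/2, C2 = -56/25.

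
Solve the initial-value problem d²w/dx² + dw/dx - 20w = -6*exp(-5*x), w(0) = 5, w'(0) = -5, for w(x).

w = 58*exp(4*x)/27 + 77*exp(-5*x)/27 + 2*x*exp(-5*x)/3

Characteristic equation r² + r - 20 = 0 factors as (r - 4)(r + 5) = 0, so r = 4, -5.
Hence w_h = C1*exp(4*x) + C2*exp(-5*x).
Since exp(-5*x) solves the homogeneous equation (r = -5 is a root of multiplicity 1), multiply the trial by x. Try w_p = A*x*exp(-5*x). Substituting into the equation and dividing by exp(-5*x) gives A = 2/3, so w_p = 2*x*exp(-5*x)/3.
General solution: w = C1*exp(4*x) + C2*exp(-5*x) + 2*x*exp(-5*x)/3.
Apply the initial conditions: w(0) = C1 + C2 = 5 and w'(0) = 2/3 - 5*C2 + 4*C1 = -5. Solving gives C1 = 58/27, C2 = 77/27.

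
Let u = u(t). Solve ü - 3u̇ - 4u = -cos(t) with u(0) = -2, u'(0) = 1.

u = -21*exp(4*t)/85 - 19*exp(-t)/10 + 3*sin(t)/34 + 5*cos(t)/34

Characteristic equation r² - 3r - 4 = 0 factors as (r + 1)(r - 4) = 0, so r = -1, 4.
Hence u_h = C1*exp(-t) + C2*exp(4*t).
Try u_p = A*cos(t) + B*sin(t). Substituting and equating the coefficients of cos(t) and sin(t) gives A = 5/34, B = 3/34, so u_p = 3*sin(t)/34 + 5*cos(t)/34.
General solution: u = 3*sin(t)/34 + 5*cos(t)/34 + C1*exp(-t) + C2*exp(4*t).
Apply the initial conditions: u(0) = 5/34 + C1 + C2 = -2 and u'(0) = 3/34 - C1 + 4*C2 = 1. Solving gives C1 = -19/10, C2 = -21/85.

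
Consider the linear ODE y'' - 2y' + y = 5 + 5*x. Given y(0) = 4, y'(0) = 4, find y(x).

Characteristic equation r² - 2r + 1 = 0 has discriminant (-2)² - 4·(1) = 0, so r = 1 is a repeated root.
Hence y_h = (C1 + C2*x)*exp(x).
For the particular solution try y_p = A0 + A1*x. Substituting and matching coefficients of each power of x gives A0 = 15, A1 = 5, so y_p = 15 + 5*x.
General solution: y = 15 + 5*x + C1*exp(x) + C2*x*exp(x).
Apply the initial conditions: y(0) = 15 + C1 = 4 and y'(0) = 5 + C1 + C2 = 4. Solving gives C1 = -11, C2 = 10.

y = 15 - 11*exp(x) + 5*x + 10*x*exp(x)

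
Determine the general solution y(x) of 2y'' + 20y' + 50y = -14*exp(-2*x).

Divide through by 2: y'' + 10y' + 25y = -7*exp(-2*x).
Characteristic equation r² + 10r + 25 = 0 has discriminant (10)² - 4·(25) = 0, so r = -5 is a repeated root.
Hence y_h = (C1 + C2*x)*exp(-5*x).
Try y_p = A*exp(-2*x). Substituting into the equation and dividing by exp(-2*x) gives A = -7/9, so y_p = -7*exp(-2*x)/9.

y = -7*exp(-2*x)/9 + C1*exp(-5*x) + C2*x*exp(-5*x)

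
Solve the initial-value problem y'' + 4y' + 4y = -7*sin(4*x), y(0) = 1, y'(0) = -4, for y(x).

y = 7*cos(4*x)/25 + 18*exp(-2*x)/25 + 21*sin(4*x)/100 - 17*x*exp(-2*x)/5

Characteristic equation r² + 4r + 4 = 0 has discriminant (4)² - 4·(4) = 0, so r = -2 is a repeated root.
Hence y_h = (C1 + C2*x)*exp(-2*x).
Try y_p = A*cos(4*x) + B*sin(4*x). Substituting and equating the coefficients of cos(4x) and sin(4x) gives A = 7/25, B = 21/100, so y_p = 7*cos(4*x)/25 + 21*sin(4*x)/100.
General solution: y = 7*cos(4*x)/25 + 21*sin(4*x)/100 + C1*exp(-2*x) + C2*x*exp(-2*x).
Apply the initial conditions: y(0) = 7/25 + C1 = 1 and y'(0) = 21/25 + C2 - 2*C1 = -4. Solving gives C1 = 18/25, C2 = -17/5.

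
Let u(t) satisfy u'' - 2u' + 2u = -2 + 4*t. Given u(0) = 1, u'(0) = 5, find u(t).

Characteristic equation r² - 2r + 2 = 0 has discriminant (-2)² - 4·(2) = -4 < 0, so r = 1 ± i.
Hence u_h = C1*cos(t)*exp(t) + C2*exp(t)*sin(t).
For the particular solution try u_p = A0 + A1*t. Substituting and matching coefficients of each power of t gives A0 = 1, A1 = 2, so u_p = 1 + 2*t.
General solution: u = 1 + 2*t + C1*cos(t)*exp(t) + C2*exp(t)*sin(t).
Apply the initial conditions: u(0) = 1 + C1 = 1 and u'(0) = 2 + C1 + C2 = 5. Solving gives C1 = 0, C2 = 3.

u = 1 + 2*t + 3*exp(t)*sin(t)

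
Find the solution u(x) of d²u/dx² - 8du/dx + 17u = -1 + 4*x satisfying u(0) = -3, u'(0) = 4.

Characteristic equation r² - 8r + 17 = 0 has discriminant (-8)² - 4·(17) = -4 < 0, so r = 4 ± i.
Hence u_h = C1*cos(x)*exp(4*x) + C2*exp(4*x)*sin(x).
For the particular solution try u_p = A0 + A1*x. Substituting and matching coefficients of each power of x gives A0 = 15/289, A1 = 4/17, so u_p = 15/289 + 4*x/17.
General solution: u = 15/289 + 4*x/17 + C1*cos(x)*exp(4*x) + C2*exp(4*x)*sin(x).
Apply the initial conditions: u(0) = 15/289 + C1 = -3 and u'(0) = 4/17 + C2 + 4*C1 = 4. Solving gives C1 = -882/289, C2 = 4616/289.

u = 15/289 + 4*x/17 - 882*cos(x)*exp(4*x)/289 + 4616*exp(4*x)*sin(x)/289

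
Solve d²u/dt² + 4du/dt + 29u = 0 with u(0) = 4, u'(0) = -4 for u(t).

u = 4*cos(5*t)*exp(-2*t) + 4*exp(-2*t)*sin(5*t)/5

Characteristic equation r² + 4r + 29 = 0 has discriminant (4)² - 4·(29) = -100 < 0, so r = -2 ± 5i.
Hence u_h = C1*cos(5*t)*exp(-2*t) + C2*exp(-2*t)*sin(5*t).
Apply the initial conditions: u(0) = C1 = 4 and u'(0) = -2*C1 + 5*C2 = -4. Solving gives C1 = 4, C2 = 4/5.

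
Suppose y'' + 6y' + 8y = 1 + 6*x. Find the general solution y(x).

Characteristic equation r² + 6r + 8 = 0 factors as (r + 2)(r + 4) = 0, so r = -2, -4.
Hence y_h = C1*exp(-2*x) + C2*exp(-4*x).
For the particular solution try y_p = A0 + A1*x. Substituting and matching coefficients of each power of x gives A0 = -7/16, A1 = 3/4, so y_p = -7/16 + 3*x/4.

y = -7/16 + 3*x/4 + C1*exp(-2*x) + C2*exp(-4*x)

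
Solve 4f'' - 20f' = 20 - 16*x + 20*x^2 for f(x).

f = C2 - 23*x/25 - x**3/3 + x**2/5 + C1*exp(5*x)

Divide through by 4: f'' - 5f' = 5 - 4*x + 5*x^2.
Characteristic equation r² - 5r = 0 factors as (r - 5)r = 0, so r = 5, 0.
Hence f_h = C1*exp(5*x) + C2.
Since 0 is a characteristic root (multiplicity 1), multiply the polynomial trial by x: try f_p = x*(A0 + A1*x + A2*x^2). Substituting and matching coefficients of each power of x gives A0 = -23/25, A1 = 1/5, A2 = -1/3, so f_p = -23*x/25 - x^3/3 + x^2/5.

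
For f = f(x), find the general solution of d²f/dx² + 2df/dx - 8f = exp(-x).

Characteristic equation r² + 2r - 8 = 0 factors as (r + 4)(r - 2) = 0, so r = -4, 2.
Hence f_h = C1*exp(-4*x) + C2*exp(2*x).
Try f_p = A*exp(-x). Substituting into the equation and dividing by exp(-x) gives A = -1/9, so f_p = -exp(-x)/9.

f = -exp(-x)/9 + C1*exp(-4*x) + C2*exp(2*x)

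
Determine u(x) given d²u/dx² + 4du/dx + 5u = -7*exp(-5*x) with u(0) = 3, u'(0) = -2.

u = -7*exp(-5*x)/10 + 19*exp(-2*x)*sin(x)/10 + 37*cos(x)*exp(-2*x)/10

Characteristic equation r² + 4r + 5 = 0 has discriminant (4)² - 4·(5) = -4 < 0, so r = -2 ± i.
Hence u_h = C1*cos(x)*exp(-2*x) + C2*exp(-2*x)*sin(x).
Try u_p = A*exp(-5*x). Substituting into the equation and dividing by exp(-5*x) gives A = -7/10, so u_p = -7*exp(-5*x)/10.
General solution: u = -7*exp(-5*x)/10 + C1*cos(x)*exp(-2*x) + C2*exp(-2*x)*sin(x).
Apply the initial conditions: u(0) = -7/10 + C1 = 3 and u'(0) = 7/2 + C2 - 2*C1 = -2. Solving gives C1 = 37/10, C2 = 19/10.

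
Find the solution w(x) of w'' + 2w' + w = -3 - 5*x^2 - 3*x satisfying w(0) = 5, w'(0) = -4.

w = -27 - 5*x**2 + 17*x + 32*exp(-x) + 11*x*exp(-x)

Characteristic equation r² + 2r + 1 = 0 has discriminant (2)² - 4·(1) = 0, so r = -1 is a repeated root.
Hence w_h = (C1 + C2*x)*exp(-x).
For the particular solution try w_p = A0 + A1*x + A2*x^2. Substituting and matching coefficients of each power of x gives A0 = -27, A1 = 17, A2 = -5, so w_p = -27 - 5*x^2 + 17*x.
General solution: w = -27 - 5*x^2 + 17*x + C1*exp(-x) + C2*x*exp(-x).
Apply the initial conditions: w(0) = -27 + C1 = 5 and w'(0) = 17 + C2 - C1 = -4. Solving gives C1 = 32, C2 = 11.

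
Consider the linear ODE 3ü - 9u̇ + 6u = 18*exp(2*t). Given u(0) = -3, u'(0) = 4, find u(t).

Divide through by 3: u'' - 3u' + 2u = 6*exp(2*t).
Characteristic equation r² - 3r + 2 = 0 factors as (r - 2)(r - 1) = 0, so r = 2, 1.
Hence u_h = C1*exp(2*t) + C2*exp(t).
Since exp(2*t) solves the homogeneous equation (r = 2 is a root of multiplicity 1), multiply the trial by t. Try u_p = A*t*exp(2*t). Substituting into the equation and dividing by exp(2*t) gives A = 6, so u_p = 6*t*exp(2*t).
General solution: u = C1*exp(2*t) + C2*exp(t) + 6*t*exp(2*t).
Apply the initial conditions: u(0) = C1 + C2 = -3 and u'(0) = 6 + C2 + 2*C1 = 4. Solving gives C1 = 1, C2 = -4.

u = -4*exp(t) + 6*t*exp(2*t) + exp(2*t)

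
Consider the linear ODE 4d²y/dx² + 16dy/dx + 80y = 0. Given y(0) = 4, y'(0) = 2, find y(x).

y = 4*cos(4*x)*exp(-2*x) + 5*exp(-2*x)*sin(4*x)/2

Divide through by 4: y'' + 4y' + 20y = 0.
Characteristic equation r² + 4r + 20 = 0 has discriminant (4)² - 4·(20) = -64 < 0, so r = -2 ± 4i.
Hence y_h = C1*cos(4*x)*exp(-2*x) + C2*exp(-2*x)*sin(4*x).
Apply the initial conditions: y(0) = C1 = 4 and y'(0) = -2*C1 + 4*C2 = 2. Solving gives C1 = 4, C2 = 5/2.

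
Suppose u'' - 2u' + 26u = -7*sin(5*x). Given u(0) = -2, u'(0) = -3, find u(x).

u = -70*cos(5*x)/101 - 7*sin(5*x)/101 - 136*exp(x)*sin(5*x)/505 - 132*cos(5*x)*exp(x)/101

Characteristic equation r² - 2r + 26 = 0 has discriminant (-2)² - 4·(26) = -100 < 0, so r = 1 ± 5i.
Hence u_h = C1*cos(5*x)*exp(x) + C2*exp(x)*sin(5*x).
Try u_p = A*cos(5*x) + B*sin(5*x). Substituting and equating the coefficients of cos(5x) and sin(5x) gives A = -70/101, B = -7/101, so u_p = -70*cos(5*x)/101 - 7*sin(5*x)/101.
General solution: u = -70*cos(5*x)/101 - 7*sin(5*x)/101 + C1*cos(5*x)*exp(x) + C2*exp(x)*sin(5*x).
Apply the initial conditions: u(0) = -70/101 + C1 = -2 and u'(0) = -35/101 + C1 + 5*C2 = -3. Solving gives C1 = -132/101, C2 = -136/505.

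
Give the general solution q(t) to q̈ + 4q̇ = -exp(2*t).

Characteristic equation r² + 4r = 0 factors as (r + 4)r = 0, so r = -4, 0.
Hence q_h = C1*exp(-4*t) + C2.
Try q_p = A*exp(2*t). Substituting into the equation and dividing by exp(2*t) gives A = -1/12, so q_p = -exp(2*t)/12.

q = C2 - exp(2*t)/12 + C1*exp(-4*t)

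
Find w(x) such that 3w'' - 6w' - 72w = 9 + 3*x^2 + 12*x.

Divide through by 3: w'' - 2w' - 24w = 3 + x^2 + 4*x.
Characteristic equation r² - 2r - 24 = 0 factors as (r + 4)(r - 6) = 0, so r = -4, 6.
Hence w_h = C1*exp(-4*x) + C2*exp(6*x).
For the particular solution try w_p = A0 + A1*x + A2*x^2. Substituting and matching coefficients of each power of x gives A0 = -199/1728, A1 = -23/144, A2 = -1/24, so w_p = -199/1728 - 23*x/144 - x^2/24.

w = -199/1728 - 23*x/144 - x**2/24 + C1*exp(-4*x) + C2*exp(6*x)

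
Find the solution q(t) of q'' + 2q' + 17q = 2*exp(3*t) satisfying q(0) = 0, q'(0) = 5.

Characteristic equation r² + 2r + 17 = 0 has discriminant (2)² - 4·(17) = -64 < 0, so r = -1 ± 4i.
Hence q_h = C1*cos(4*t)*exp(-t) + C2*exp(-t)*sin(4*t).
Try q_p = A*exp(3*t). Substituting into the equation and dividing by exp(3*t) gives A = 1/16, so q_p = exp(3*t)/16.
General solution: q = exp(3*t)/16 + C1*cos(4*t)*exp(-t) + C2*exp(-t)*sin(4*t).
Apply the initial conditions: q(0) = 1/16 + C1 = 0 and q'(0) = 3/16 - C1 + 4*C2 = 5. Solving gives C1 = -1/16, C2 = 19/16.

q = exp(3*t)/16 - cos(4*t)*exp(-t)/16 + 19*exp(-t)*sin(4*t)/16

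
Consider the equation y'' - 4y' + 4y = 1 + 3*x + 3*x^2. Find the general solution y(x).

y = 17/8 + 3*x**2/4 + 9*x/4 + C1*exp(2*x) + C2*x*exp(2*x)

Characteristic equation r² - 4r + 4 = 0 has discriminant (-4)² - 4·(4) = 0, so r = 2 is a repeated root.
Hence y_h = (C1 + C2*x)*exp(2*x).
For the particular solution try y_p = A0 + A1*x + A2*x^2. Substituting and matching coefficients of each power of x gives A0 = 17/8, A1 = 9/4, A2 = 3/4, so y_p = 17/8 + 3*x^2/4 + 9*x/4.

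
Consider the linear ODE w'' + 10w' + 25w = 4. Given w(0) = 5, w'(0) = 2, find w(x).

w = 4/25 + 121*exp(-5*x)/25 + 131*x*exp(-5*x)/5

Characteristic equation r² + 10r + 25 = 0 has discriminant (10)² - 4·(25) = 0, so r = -5 is a repeated root.
Hence w_h = (C1 + C2*x)*exp(-5*x).
For the particular solution try w_p = A0. Substituting and matching coefficients of each power of x gives A0 = 4/25, so w_p = 4/25.
General solution: w = 4/25 + C1*exp(-5*x) + C2*x*exp(-5*x).
Apply the initial conditions: w(0) = 4/25 + C1 = 5 and w'(0) = C2 - 5*C1 = 2. Solving gives C1 = 121/25, C2 = 131/5.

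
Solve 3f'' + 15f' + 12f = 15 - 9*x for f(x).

Divide through by 3: f'' + 5f' + 4f = 5 - 3*x.
Characteristic equation r² + 5r + 4 = 0 factors as (r + 1)(r + 4) = 0, so r = -1, -4.
Hence f_h = C1*exp(-x) + C2*exp(-4*x).
For the particular solution try f_p = A0 + A1*x. Substituting and matching coefficients of each power of x gives A0 = 35/16, A1 = -3/4, so f_p = 35/16 - 3*x/4.

f = 35/16 - 3*x/4 + C1*exp(-x) + C2*exp(-4*x)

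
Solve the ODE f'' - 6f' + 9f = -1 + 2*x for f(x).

f = 1/27 + 2*x/9 + C1*exp(3*x) + C2*x*exp(3*x)

Characteristic equation r² - 6r + 9 = 0 has discriminant (-6)² - 4·(9) = 0, so r = 3 is a repeated root.
Hence f_h = (C1 + C2*x)*exp(3*x).
For the particular solution try f_p = A0 + A1*x. Substituting and matching coefficients of each power of x gives A0 = 1/27, A1 = 2/9, so f_p = 1/27 + 2*x/9.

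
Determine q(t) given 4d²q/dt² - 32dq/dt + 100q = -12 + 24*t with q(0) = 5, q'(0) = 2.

Divide through by 4: q'' - 8q' + 25q = -3 + 6*t.
Characteristic equation r² - 8r + 25 = 0 has discriminant (-8)² - 4·(25) = -36 < 0, so r = 4 ± 3i.
Hence q_h = C1*cos(3*t)*exp(4*t) + C2*exp(4*t)*sin(3*t).
For the particular solution try q_p = A0 + A1*t. Substituting and matching coefficients of each power of t gives A0 = -27/625, A1 = 6/25, so q_p = -27/625 + 6*t/25.
General solution: q = -27/625 + 6*t/25 + C1*cos(3*t)*exp(4*t) + C2*exp(4*t)*sin(3*t).
Apply the initial conditions: q(0) = -27/625 + C1 = 5 and q'(0) = 6/25 + 3*C2 + 4*C1 = 2. Solving gives C1 = 3152/625, C2 = -3836/625.

q = -27/625 + 6*t/25 - 3836*exp(4*t)*sin(3*t)/625 + 3152*cos(3*t)*exp(4*t)/625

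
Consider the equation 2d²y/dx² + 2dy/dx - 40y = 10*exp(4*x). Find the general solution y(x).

Divide through by 2: y'' + y' - 20y = 5*exp(4*x).
Characteristic equation r² + r - 20 = 0 factors as (r - 4)(r + 5) = 0, so r = 4, -5.
Hence y_h = C1*exp(4*x) + C2*exp(-5*x).
Since exp(4*x) solves the homogeneous equation (r = 4 is a root of multiplicity 1), multiply the trial by x. Try y_p = A*x*exp(4*x). Substituting into the equation and dividing by exp(4*x) gives A = 5/9, so y_p = 5*x*exp(4*x)/9.

y = C1*exp(4*x) + C2*exp(-5*x) + 5*x*exp(4*x)/9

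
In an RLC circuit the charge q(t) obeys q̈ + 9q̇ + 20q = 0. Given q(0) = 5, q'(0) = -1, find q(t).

q = -19*exp(-5*t) + 24*exp(-4*t)

Characteristic equation r² + 9r + 20 = 0 factors as (r + 5)(r + 4) = 0, so r = -5, -4.
Hence q_h = C1*exp(-5*t) + C2*exp(-4*t).
Apply the initial conditions: q(0) = C1 + C2 = 5 and q'(0) = -5*C1 - 4*C2 = -1. Solving gives C1 = -19, C2 = 24.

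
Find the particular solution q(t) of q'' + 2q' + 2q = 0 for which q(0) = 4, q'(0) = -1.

Characteristic equation r² + 2r + 2 = 0 has discriminant (2)² - 4·(2) = -4 < 0, so r = -1 ± i.
Hence q_h = C1*cos(t)*exp(-t) + C2*exp(-t)*sin(t).
Apply the initial conditions: q(0) = C1 = 4 and q'(0) = C2 - C1 = -1. Solving gives C1 = 4, C2 = 3.

q = 3*exp(-t)*sin(t) + 4*cos(t)*exp(-t)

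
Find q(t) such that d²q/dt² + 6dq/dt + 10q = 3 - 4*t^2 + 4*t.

Characteristic equation r² + 6r + 10 = 0 has discriminant (6)² - 4·(10) = -4 < 0, so r = -3 ± i.
Hence q_h = C1*cos(t)*exp(-3*t) + C2*exp(-3*t)*sin(t).
For the particular solution try q_p = A0 + A1*t + A2*t^2. Substituting and matching coefficients of each power of t gives A0 = -37/250, A1 = 22/25, A2 = -2/5, so q_p = -37/250 - 2*t^2/5 + 22*t/25.

q = -37/250 - 2*t**2/5 + 22*t/25 + C1*cos(t)*exp(-3*t) + C2*exp(-3*t)*sin(t)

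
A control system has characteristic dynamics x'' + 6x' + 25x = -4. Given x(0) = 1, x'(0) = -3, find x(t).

x = -4/25 + 3*exp(-3*t)*sin(4*t)/25 + 29*cos(4*t)*exp(-3*t)/25

Characteristic equation r² + 6r + 25 = 0 has discriminant (6)² - 4·(25) = -64 < 0, so r = -3 ± 4i.
Hence x_h = C1*cos(4*t)*exp(-3*t) + C2*exp(-3*t)*sin(4*t).
For the particular solution try x_p = A0. Substituting and matching coefficients of each power of t gives A0 = -4/25, so x_p = -4/25.
General solution: x = -4/25 + C1*cos(4*t)*exp(-3*t) + C2*exp(-3*t)*sin(4*t).
Apply the initial conditions: x(0) = -4/25 + C1 = 1 and x'(0) = -3*C1 + 4*C2 = -3. Solving gives C1 = 29/25, C2 = 3/25.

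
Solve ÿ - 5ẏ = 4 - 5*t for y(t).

Characteristic equation r² - 5r = 0 factors as (r - 5)r = 0, so r = 5, 0.
Hence y_h = C1*exp(5*t) + C2.
Since 0 is a characteristic root (multiplicity 1), multiply the polynomial trial by t: try y_p = t*(A0 + A1*t). Substituting and matching coefficients of each power of t gives A0 = -3/5, A1 = 1/2, so y_p = t^2/2 - 3*t/5.

y = C2 + t**2/2 - 3*t/5 + C1*exp(5*t)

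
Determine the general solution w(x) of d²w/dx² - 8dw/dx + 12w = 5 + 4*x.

w = 23/36 + x/3 + C1*exp(6*x) + C2*exp(2*x)

Characteristic equation r² - 8r + 12 = 0 factors as (r - 6)(r - 2) = 0, so r = 6, 2.
Hence w_h = C1*exp(6*x) + C2*exp(2*x).
For the particular solution try w_p = A0 + A1*x. Substituting and matching coefficients of each power of x gives A0 = 23/36, A1 = 1/3, so w_p = 23/36 + x/3.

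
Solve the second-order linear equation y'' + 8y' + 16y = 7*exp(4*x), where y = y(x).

Characteristic equation r² + 8r + 16 = 0 has discriminant (8)² - 4·(16) = 0, so r = -4 is a repeated root.
Hence y_h = (C1 + C2*x)*exp(-4*x).
Try y_p = A*exp(4*x). Substituting into the equation and dividing by exp(4*x) gives A = 7/64, so y_p = 7*exp(4*x)/64.

y = 7*exp(4*x)/64 + C1*exp(-4*x) + C2*x*exp(-4*x)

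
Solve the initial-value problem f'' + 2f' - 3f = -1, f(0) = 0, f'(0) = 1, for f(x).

Characteristic equation r² + 2r - 3 = 0 factors as (r + 3)(r - 1) = 0, so r = -3, 1.
Hence f_h = C1*exp(-3*x) + C2*exp(x).
For the particular solution try f_p = A0. Substituting and matching coefficients of each power of x gives A0 = 1/3, so f_p = 1/3.
General solution: f = 1/3 + C1*exp(-3*x) + C2*exp(x).
Apply the initial conditions: f(0) = 1/3 + C1 + C2 = 0 and f'(0) = C2 - 3*C1 = 1. Solving gives C1 = -1/3, C2 = 0.

f = 1/3 - exp(-3*x)/3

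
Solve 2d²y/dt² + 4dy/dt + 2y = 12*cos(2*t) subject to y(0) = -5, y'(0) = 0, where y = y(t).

y = -107*exp(-t)/25 - 18*cos(2*t)/25 + 24*sin(2*t)/25 - 31*t*exp(-t)/5

Divide through by 2: y'' + 2y' + y = 6*cos(2*t).
Characteristic equation r² + 2r + 1 = 0 has discriminant (2)² - 4·(1) = 0, so r = -1 is a repeated root.
Hence y_h = (C1 + C2*t)*exp(-t).
Try y_p = A*cos(2*t) + B*sin(2*t). Substituting and equating the coefficients of cos(2t) and sin(2t) gives A = -18/25, B = 24/25, so y_p = -18*cos(2*t)/25 + 24*sin(2*t)/25.
General solution: y = -18*cos(2*t)/25 + 24*sin(2*t)/25 + C1*exp(-t) + C2*t*exp(-t).
Apply the initial conditions: y(0) = -18/25 + C1 = -5 and y'(0) = 48/25 + C2 - C1 = 0. Solving gives C1 = -107/25, C2 = -31/5.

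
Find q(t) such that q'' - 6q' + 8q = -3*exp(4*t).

q = C1*exp(4*t) + C2*exp(2*t) - 3*t*exp(4*t)/2

Characteristic equation r² - 6r + 8 = 0 factors as (r - 4)(r - 2) = 0, so r = 4, 2.
Hence q_h = C1*exp(4*t) + C2*exp(2*t).
Since exp(4*t) solves the homogeneous equation (r = 4 is a root of multiplicity 1), multiply the trial by t. Try q_p = A*t*exp(4*t). Substituting into the equation and dividing by exp(4*t) gives A = -3/2, so q_p = -3*t*exp(4*t)/2.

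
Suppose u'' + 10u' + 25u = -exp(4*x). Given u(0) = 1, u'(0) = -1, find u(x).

u = -exp(4*x)/81 + 82*exp(-5*x)/81 + 37*x*exp(-5*x)/9

Characteristic equation r² + 10r + 25 = 0 has discriminant (10)² - 4·(25) = 0, so r = -5 is a repeated root.
Hence u_h = (C1 + C2*x)*exp(-5*x).
Try u_p = A*exp(4*x). Substituting into the equation and dividing by exp(4*x) gives A = -1/81, so u_p = -exp(4*x)/81.
General solution: u = -exp(4*x)/81 + C1*exp(-5*x) + C2*x*exp(-5*x).
Apply the initial conditions: u(0) = -1/81 + C1 = 1 and u'(0) = -4/81 + C2 - 5*C1 = -1. Solving gives C1 = 82/81, C2 = 37/9.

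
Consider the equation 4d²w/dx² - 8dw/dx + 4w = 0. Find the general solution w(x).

w = C1*exp(x) + C2*x*exp(x)

Divide through by 4: w'' - 2w' + w = 0.
Characteristic equation r² - 2r + 1 = 0 has discriminant (-2)² - 4·(1) = 0, so r = 1 is a repeated root.
Hence w_h = (C1 + C2*x)*exp(x).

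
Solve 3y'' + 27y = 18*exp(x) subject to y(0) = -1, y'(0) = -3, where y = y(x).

y = -8*cos(3*x)/5 - 6*sin(3*x)/5 + 3*exp(x)/5

Divide through by 3: y'' + 9y = 6*exp(x).
Characteristic equation r² + 9 = 0 has discriminant (0)² - 4·(9) = -36 < 0, so r = ± 3i.
Hence y_h = C1*cos(3*x) + C2*sin(3*x).
Try y_p = A*exp(x). Substituting into the equation and dividing by exp(x) gives A = 3/5, so y_p = 3*exp(x)/5.
General solution: y = 3*exp(x)/5 + C1*cos(3*x) + C2*sin(3*x).
Apply the initial conditions: y(0) = 3/5 + C1 = -1 and y'(0) = 3/5 + 3*C2 = -3. Solving gives C1 = -8/5, C2 = -6/5.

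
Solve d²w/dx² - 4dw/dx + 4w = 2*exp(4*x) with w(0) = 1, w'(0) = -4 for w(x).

w = exp(2*x)/2 + exp(4*x)/2 - 7*x*exp(2*x)

Characteristic equation r² - 4r + 4 = 0 has discriminant (-4)² - 4·(4) = 0, so r = 2 is a repeated root.
Hence w_h = (C1 + C2*x)*exp(2*x).
Try w_p = A*exp(4*x). Substituting into the equation and dividing by exp(4*x) gives A = 1/2, so w_p = exp(4*x)/2.
General solution: w = exp(4*x)/2 + C1*exp(2*x) + C2*x*exp(2*x).
Apply the initial conditions: w(0) = 1/2 + C1 = 1 and w'(0) = 2 + C2 + 2*C1 = -4. Solving gives C1 = 1/2, C2 = -7.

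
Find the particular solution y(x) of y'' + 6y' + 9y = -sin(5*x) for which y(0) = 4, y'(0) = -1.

Characteristic equation r² + 6r + 9 = 0 has discriminant (6)² - 4·(9) = 0, so r = -3 is a repeated root.
Hence y_h = (C1 + C2*x)*exp(-3*x).
Try y_p = A*cos(5*x) + B*sin(5*x). Substituting and equating the coefficients of cos(5x) and sin(5x) gives A = 15/578, B = 4/289, so y_p = 4*sin(5*x)/289 + 15*cos(5*x)/578.
General solution: y = 4*sin(5*x)/289 + 15*cos(5*x)/578 + C1*exp(-3*x) + C2*x*exp(-3*x).
Apply the initial conditions: y(0) = 15/578 + C1 = 4 and y'(0) = 20/289 + C2 - 3*C1 = -1. Solving gives C1 = 2297/578, C2 = 369/34.

y = 4*sin(5*x)/289 + 15*cos(5*x)/578 + 2297*exp(-3*x)/578 + 369*x*exp(-3*x)/34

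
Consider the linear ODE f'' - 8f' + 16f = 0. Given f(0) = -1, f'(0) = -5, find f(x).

f = -exp(4*x) - x*exp(4*x)

Characteristic equation r² - 8r + 16 = 0 has discriminant (-8)² - 4·(16) = 0, so r = 4 is a repeated root.
Hence f_h = (C1 + C2*x)*exp(4*x).
Apply the initial conditions: f(0) = C1 = -1 and f'(0) = C2 + 4*C1 = -5. Solving gives C1 = -1, C2 = -1.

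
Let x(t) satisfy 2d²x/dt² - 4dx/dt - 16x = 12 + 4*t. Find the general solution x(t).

x = -11/16 - t/4 + C1*exp(-2*t) + C2*exp(4*t)

Divide through by 2: x'' - 2x' - 8x = 6 + 2*t.
Characteristic equation r² - 2r - 8 = 0 factors as (r + 2)(r - 4) = 0, so r = -2, 4.
Hence x_h = C1*exp(-2*t) + C2*exp(4*t).
For the particular solution try x_p = A0 + A1*t. Substituting and matching coefficients of each power of t gives A0 = -11/16, A1 = -1/4, so x_p = -11/16 - t/4.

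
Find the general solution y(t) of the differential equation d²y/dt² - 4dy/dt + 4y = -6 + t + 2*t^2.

y = -1/2 + t**2/2 + 5*t/4 + C1*exp(2*t) + C2*t*exp(2*t)

Characteristic equation r² - 4r + 4 = 0 has discriminant (-4)² - 4·(4) = 0, so r = 2 is a repeated root.
Hence y_h = (C1 + C2*t)*exp(2*t).
For the particular solution try y_p = A0 + A1*t + A2*t^2. Substituting and matching coefficients of each power of t gives A0 = -1/2, A1 = 5/4, A2 = 1/2, so y_p = -1/2 + t^2/2 + 5*t/4.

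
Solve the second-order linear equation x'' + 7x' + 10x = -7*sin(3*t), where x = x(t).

x = -7*sin(3*t)/442 + 147*cos(3*t)/442 + C1*exp(-2*t) + C2*exp(-5*t)

Characteristic equation r² + 7r + 10 = 0 factors as (r + 2)(r + 5) = 0, so r = -2, -5.
Hence x_h = C1*exp(-2*t) + C2*exp(-5*t).
Try x_p = A*cos(3*t) + B*sin(3*t). Substituting and equating the coefficients of cos(3t) and sin(3t) gives A = 147/442, B = -7/442, so x_p = -7*sin(3*t)/442 + 147*cos(3*t)/442.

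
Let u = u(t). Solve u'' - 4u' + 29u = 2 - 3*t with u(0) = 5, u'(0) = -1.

u = 46/841 - 3*t/29 - 9072*exp(2*t)*sin(5*t)/4205 + 4159*cos(5*t)*exp(2*t)/841

Characteristic equation r² - 4r + 29 = 0 has discriminant (-4)² - 4·(29) = -100 < 0, so r = 2 ± 5i.
Hence u_h = C1*cos(5*t)*exp(2*t) + C2*exp(2*t)*sin(5*t).
For the particular solution try u_p = A0 + A1*t. Substituting and matching coefficients of each power of t gives A0 = 46/841, A1 = -3/29, so u_p = 46/841 - 3*t/29.
General solution: u = 46/841 - 3*t/29 + C1*cos(5*t)*exp(2*t) + C2*exp(2*t)*sin(5*t).
Apply the initial conditions: u(0) = 46/841 + C1 = 5 and u'(0) = -3/29 + 2*C1 + 5*C2 = -1. Solving gives C1 = 4159/841, C2 = -9072/4205.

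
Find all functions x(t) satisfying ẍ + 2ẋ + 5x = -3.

Characteristic equation r² + 2r + 5 = 0 has discriminant (2)² - 4·(5) = -16 < 0, so r = -1 ± 2i.
Hence x_h = C1*cos(2*t)*exp(-t) + C2*exp(-t)*sin(2*t).
For the particular solution try x_p = A0. Substituting and matching coefficients of each power of t gives A0 = -3/5, so x_p = -3/5.

x = -3/5 + C1*cos(2*t)*exp(-t) + C2*exp(-t)*sin(2*t)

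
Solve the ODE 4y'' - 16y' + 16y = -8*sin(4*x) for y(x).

y = -2*cos(4*x)/25 + 3*sin(4*x)/50 + C1*exp(2*x) + C2*x*exp(2*x)

Divide through by 4: y'' - 4y' + 4y = -2*sin(4*x).
Characteristic equation r² - 4r + 4 = 0 has discriminant (-4)² - 4·(4) = 0, so r = 2 is a repeated root.
Hence y_h = (C1 + C2*x)*exp(2*x).
Try y_p = A*cos(4*x) + B*sin(4*x). Substituting and equating the coefficients of cos(4x) and sin(4x) gives A = -2/25, B = 3/50, so y_p = -2*cos(4*x)/25 + 3*sin(4*x)/50.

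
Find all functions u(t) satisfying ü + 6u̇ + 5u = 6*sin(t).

u = -9*cos(t)/13 + 6*sin(t)/13 + C1*exp(-5*t) + C2*exp(-t)

Characteristic equation r² + 6r + 5 = 0 factors as (r + 5)(r + 1) = 0, so r = -5, -1.
Hence u_h = C1*exp(-5*t) + C2*exp(-t).
Try u_p = A*cos(t) + B*sin(t). Substituting and equating the coefficients of cos(t) and sin(t) gives A = -9/13, B = 6/13, so u_p = -9*cos(t)/13 + 6*sin(t)/13.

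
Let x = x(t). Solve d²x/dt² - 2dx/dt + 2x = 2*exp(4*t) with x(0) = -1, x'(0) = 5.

Characteristic equation r² - 2r + 2 = 0 has discriminant (-2)² - 4·(2) = -4 < 0, so r = 1 ± i.
Hence x_h = C1*cos(t)*exp(t) + C2*exp(t)*sin(t).
Try x_p = A*exp(4*t). Substituting into the equation and dividing by exp(4*t) gives A = 1/5, so x_p = exp(4*t)/5.
General solution: x = exp(4*t)/5 + C1*cos(t)*exp(t) + C2*exp(t)*sin(t).
Apply the initial conditions: x(0) = 1/5 + C1 = -1 and x'(0) = 4/5 + C1 + C2 = 5. Solving gives C1 = -6/5, C2 = 27/5.

x = exp(4*t)/5 - 6*cos(t)*exp(t)/5 + 27*exp(t)*sin(t)/5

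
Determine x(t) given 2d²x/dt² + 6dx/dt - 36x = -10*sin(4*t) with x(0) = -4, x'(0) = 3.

Divide through by 2: x'' + 3x' - 18x = -5*sin(4*t).
Characteristic equation r² + 3r - 18 = 0 factors as (r + 6)(r - 3) = 0, so r = -6, 3.
Hence x_h = C1*exp(-6*t) + C2*exp(3*t).
Try x_p = A*cos(4*t) + B*sin(4*t). Substituting and equating the coefficients of cos(4t) and sin(4t) gives A = 3/65, B = 17/130, so x_p = 3*cos(4*t)/65 + 17*sin(4*t)/130.
General solution: x = 3*cos(4*t)/65 + 17*sin(4*t)/130 + C1*exp(-6*t) + C2*exp(3*t).
Apply the initial conditions: x(0) = 3/65 + C1 + C2 = -4 and x'(0) = 34/65 - 6*C1 + 3*C2 = 3. Solving gives C1 = -190/117, C2 = -109/45.

x = -190*exp(-6*t)/117 - 109*exp(3*t)/45 + 3*cos(4*t)/65 + 17*sin(4*t)/130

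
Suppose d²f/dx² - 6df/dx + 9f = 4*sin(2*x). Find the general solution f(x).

Characteristic equation r² - 6r + 9 = 0 has discriminant (-6)² - 4·(9) = 0, so r = 3 is a repeated root.
Hence f_h = (C1 + C2*x)*exp(3*x).
Try f_p = A*cos(2*x) + B*sin(2*x). Substituting and equating the coefficients of cos(2x) and sin(2x) gives A = 48/169, B = 20/169, so f_p = 20*sin(2*x)/169 + 48*cos(2*x)/169.

f = 20*sin(2*x)/169 + 48*cos(2*x)/169 + C1*exp(3*x) + C2*x*exp(3*x)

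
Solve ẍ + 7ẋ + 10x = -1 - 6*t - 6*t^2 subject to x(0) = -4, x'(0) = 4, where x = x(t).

x = -37/250 - 31*exp(-2*t)/6 - 3*t**2/5 + 6*t/25 + 493*exp(-5*t)/375

Characteristic equation r² + 7r + 10 = 0 factors as (r + 5)(r + 2) = 0, so r = -5, -2.
Hence x_h = C1*exp(-5*t) + C2*exp(-2*t).
For the particular solution try x_p = A0 + A1*t + A2*t^2. Substituting and matching coefficients of each power of t gives A0 = -37/250, A1 = 6/25, A2 = -3/5, so x_p = -37/250 - 3*t^2/5 + 6*t/25.
General solution: x = -37/250 - 3*t^2/5 + 6*t/25 + C1*exp(-5*t) + C2*exp(-2*t).
Apply the initial conditions: x(0) = -37/250 + C1 + C2 = -4 and x'(0) = 6/25 - 5*C1 - 2*C2 = 4. Solving gives C1 = 493/375, C2 = -31/6.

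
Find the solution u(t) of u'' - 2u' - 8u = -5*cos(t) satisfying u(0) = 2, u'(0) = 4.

Characteristic equation r² - 2r - 8 = 0 factors as (r + 2)(r - 4) = 0, so r = -2, 4.
Hence u_h = C1*exp(-2*t) + C2*exp(4*t).
Try u_p = A*cos(t) + B*sin(t). Substituting and equating the coefficients of cos(t) and sin(t) gives A = 9/17, B = 2/17, so u_p = 2*sin(t)/17 + 9*cos(t)/17.
General solution: u = 2*sin(t)/17 + 9*cos(t)/17 + C1*exp(-2*t) + C2*exp(4*t).
Apply the initial conditions: u(0) = 9/17 + C1 + C2 = 2 and u'(0) = 2/17 - 2*C1 + 4*C2 = 4. Solving gives C1 = 1/3, C2 = 58/51.

u = exp(-2*t)/3 + 2*sin(t)/17 + 9*cos(t)/17 + 58*exp(4*t)/51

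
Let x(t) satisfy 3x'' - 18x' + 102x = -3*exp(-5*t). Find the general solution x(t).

Divide through by 3: x'' - 6x' + 34x = -exp(-5*t).
Characteristic equation r² - 6r + 34 = 0 has discriminant (-6)² - 4·(34) = -100 < 0, so r = 3 ± 5i.
Hence x_h = C1*cos(5*t)*exp(3*t) + C2*exp(3*t)*sin(5*t).
Try x_p = A*exp(-5*t). Substituting into the equation and dividing by exp(-5*t) gives A = -1/89, so x_p = -exp(-5*t)/89.

x = -exp(-5*t)/89 + C1*cos(5*t)*exp(3*t) + C2*exp(3*t)*sin(5*t)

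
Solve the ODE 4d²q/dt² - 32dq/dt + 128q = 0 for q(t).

q = C1*cos(4*t)*exp(4*t) + C2*exp(4*t)*sin(4*t)

Divide through by 4: q'' - 8q' + 32q = 0.
Characteristic equation r² - 8r + 32 = 0 has discriminant (-8)² - 4·(32) = -64 < 0, so r = 4 ± 4i.
Hence q_h = C1*cos(4*t)*exp(4*t) + C2*exp(4*t)*sin(4*t).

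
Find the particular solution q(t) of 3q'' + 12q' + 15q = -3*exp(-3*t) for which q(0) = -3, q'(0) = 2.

Divide through by 3: q'' + 4q' + 5q = -exp(-3*t).
Characteristic equation r² + 4r + 5 = 0 has discriminant (4)² - 4·(5) = -4 < 0, so r = -2 ± i.
Hence q_h = C1*cos(t)*exp(-2*t) + C2*exp(-2*t)*sin(t).
Try q_p = A*exp(-3*t). Substituting into the equation and dividing by exp(-3*t) gives A = -1/2, so q_p = -exp(-3*t)/2.
General solution: q = -exp(-3*t)/2 + C1*cos(t)*exp(-2*t) + C2*exp(-2*t)*sin(t).
Apply the initial conditions: q(0) = -1/2 + C1 = -3 and q'(0) = 3/2 + C2 - 2*C1 = 2. Solving gives C1 = -5/2, C2 = -9/2.

q = -exp(-3*t)/2 - 9*exp(-2*t)*sin(t)/2 - 5*cos(t)*exp(-2*t)/2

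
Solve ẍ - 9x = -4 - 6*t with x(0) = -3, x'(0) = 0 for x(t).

Characteristic equation r² - 9 = 0 factors as (r - 3)(r + 3) = 0, so r = 3, -3.
Hence x_h = C1*exp(3*t) + C2*exp(-3*t).
For the particular solution try x_p = A0 + A1*t. Substituting and matching coefficients of each power of t gives A0 = 4/9, A1 = 2/3, so x_p = 4/9 + 2*t/3.
General solution: x = 4/9 + 2*t/3 + C1*exp(3*t) + C2*exp(-3*t).
Apply the initial conditions: x(0) = 4/9 + C1 + C2 = -3 and x'(0) = 2/3 - 3*C2 + 3*C1 = 0. Solving gives C1 = -11/6, C2 = -29/18.

x = 4/9 - 29*exp(-3*t)/18 - 11*exp(3*t)/6 + 2*t/3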